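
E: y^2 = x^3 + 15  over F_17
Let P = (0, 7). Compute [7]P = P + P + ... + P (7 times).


k = 7 = 111_2 (binary, LSB first: 111)
Double-and-add from P = (0, 7):
  bit 0 = 1: acc = O + (0, 7) = (0, 7)
  bit 1 = 1: acc = (0, 7) + (0, 10) = O
  bit 2 = 1: acc = O + (0, 7) = (0, 7)

7P = (0, 7)


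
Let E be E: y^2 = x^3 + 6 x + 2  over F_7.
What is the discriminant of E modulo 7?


4 a^3 + 27 b^2 = 4*6^3 + 27*2^2 = 864 + 108 = 972
Delta = -16 * (972) = -15552
Delta mod 7 = 2

Delta = 2 (mod 7)


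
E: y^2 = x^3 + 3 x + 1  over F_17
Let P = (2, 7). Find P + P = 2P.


Doubling: s = (3 x1^2 + a) / (2 y1)
s = (3*2^2 + 3) / (2*7) mod 17 = 12
x3 = s^2 - 2 x1 mod 17 = 12^2 - 2*2 = 4
y3 = s (x1 - x3) - y1 mod 17 = 12 * (2 - 4) - 7 = 3

2P = (4, 3)


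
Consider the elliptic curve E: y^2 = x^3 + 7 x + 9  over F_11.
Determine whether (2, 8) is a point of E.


Check whether y^2 = x^3 + 7 x + 9 (mod 11) for (x, y) = (2, 8).
LHS: y^2 = 8^2 mod 11 = 9
RHS: x^3 + 7 x + 9 = 2^3 + 7*2 + 9 mod 11 = 9
LHS = RHS

Yes, on the curve


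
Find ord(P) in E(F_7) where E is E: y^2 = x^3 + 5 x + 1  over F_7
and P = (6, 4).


Compute successive multiples of P until we hit O:
  1P = (6, 4)
  2P = (3, 6)
  3P = (0, 6)
  4P = (5, 5)
  5P = (4, 1)
  6P = (1, 0)
  7P = (4, 6)
  8P = (5, 2)
  ... (continuing to 12P)
  12P = O

ord(P) = 12


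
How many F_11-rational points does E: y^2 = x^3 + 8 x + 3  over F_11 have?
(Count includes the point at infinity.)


For each x in F_11, count y with y^2 = x^3 + 8 x + 3 mod 11:
  x = 0: RHS = 3, y in [5, 6]  -> 2 point(s)
  x = 1: RHS = 1, y in [1, 10]  -> 2 point(s)
  x = 2: RHS = 5, y in [4, 7]  -> 2 point(s)
  x = 4: RHS = 0, y in [0]  -> 1 point(s)
  x = 5: RHS = 3, y in [5, 6]  -> 2 point(s)
  x = 6: RHS = 3, y in [5, 6]  -> 2 point(s)
  x = 9: RHS = 1, y in [1, 10]  -> 2 point(s)
  x = 10: RHS = 5, y in [4, 7]  -> 2 point(s)
Affine points: 15. Add the point at infinity: total = 16.

#E(F_11) = 16


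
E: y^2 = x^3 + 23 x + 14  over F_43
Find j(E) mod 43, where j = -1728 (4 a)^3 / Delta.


Delta = -16(4 a^3 + 27 b^2) mod 43 = 37
-1728 * (4 a)^3 = -1728 * (4*23)^3 mod 43 = 35
j = 35 * 37^(-1) mod 43 = 30

j = 30 (mod 43)


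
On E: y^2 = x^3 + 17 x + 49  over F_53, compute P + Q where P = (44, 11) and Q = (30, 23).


P != Q, so use the chord formula.
s = (y2 - y1) / (x2 - x1) = (12) / (39) mod 53 = 37
x3 = s^2 - x1 - x2 mod 53 = 37^2 - 44 - 30 = 23
y3 = s (x1 - x3) - y1 mod 53 = 37 * (44 - 23) - 11 = 24

P + Q = (23, 24)


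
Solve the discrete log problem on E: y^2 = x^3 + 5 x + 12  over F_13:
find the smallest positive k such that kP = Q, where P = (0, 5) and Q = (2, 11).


Enumerate multiples of P until we hit Q = (2, 11):
  1P = (0, 5)
  2P = (10, 3)
  3P = (2, 11)
Match found at i = 3.

k = 3


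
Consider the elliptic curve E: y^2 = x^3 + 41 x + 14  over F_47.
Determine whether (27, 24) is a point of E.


Check whether y^2 = x^3 + 41 x + 14 (mod 47) for (x, y) = (27, 24).
LHS: y^2 = 24^2 mod 47 = 12
RHS: x^3 + 41 x + 14 = 27^3 + 41*27 + 14 mod 47 = 30
LHS != RHS

No, not on the curve


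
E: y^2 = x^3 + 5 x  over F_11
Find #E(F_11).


For each x in F_11, count y with y^2 = x^3 + 5 x + 0 mod 11:
  x = 0: RHS = 0, y in [0]  -> 1 point(s)
  x = 3: RHS = 9, y in [3, 8]  -> 2 point(s)
  x = 6: RHS = 4, y in [2, 9]  -> 2 point(s)
  x = 7: RHS = 4, y in [2, 9]  -> 2 point(s)
  x = 9: RHS = 4, y in [2, 9]  -> 2 point(s)
  x = 10: RHS = 5, y in [4, 7]  -> 2 point(s)
Affine points: 11. Add the point at infinity: total = 12.

#E(F_11) = 12


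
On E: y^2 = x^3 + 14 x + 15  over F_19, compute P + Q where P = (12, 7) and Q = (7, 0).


P != Q, so use the chord formula.
s = (y2 - y1) / (x2 - x1) = (12) / (14) mod 19 = 9
x3 = s^2 - x1 - x2 mod 19 = 9^2 - 12 - 7 = 5
y3 = s (x1 - x3) - y1 mod 19 = 9 * (12 - 5) - 7 = 18

P + Q = (5, 18)


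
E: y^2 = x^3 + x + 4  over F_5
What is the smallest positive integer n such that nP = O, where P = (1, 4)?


Compute successive multiples of P until we hit O:
  1P = (1, 4)
  2P = (2, 3)
  3P = (3, 3)
  4P = (0, 3)
  5P = (0, 2)
  6P = (3, 2)
  7P = (2, 2)
  8P = (1, 1)
  ... (continuing to 9P)
  9P = O

ord(P) = 9


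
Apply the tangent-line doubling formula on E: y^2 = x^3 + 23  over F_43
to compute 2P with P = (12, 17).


Doubling: s = (3 x1^2 + a) / (2 y1)
s = (3*12^2 + 0) / (2*17) mod 43 = 38
x3 = s^2 - 2 x1 mod 43 = 38^2 - 2*12 = 1
y3 = s (x1 - x3) - y1 mod 43 = 38 * (12 - 1) - 17 = 14

2P = (1, 14)


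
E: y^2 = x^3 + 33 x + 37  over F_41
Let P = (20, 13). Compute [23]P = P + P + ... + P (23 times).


k = 23 = 10111_2 (binary, LSB first: 11101)
Double-and-add from P = (20, 13):
  bit 0 = 1: acc = O + (20, 13) = (20, 13)
  bit 1 = 1: acc = (20, 13) + (24, 37) = (33, 32)
  bit 2 = 1: acc = (33, 32) + (11, 38) = (13, 11)
  bit 3 = 0: acc unchanged = (13, 11)
  bit 4 = 1: acc = (13, 11) + (26, 29) = (34, 23)

23P = (34, 23)


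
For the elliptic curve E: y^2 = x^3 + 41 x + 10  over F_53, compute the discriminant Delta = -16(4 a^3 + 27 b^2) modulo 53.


4 a^3 + 27 b^2 = 4*41^3 + 27*10^2 = 275684 + 2700 = 278384
Delta = -16 * (278384) = -4454144
Delta mod 53 = 29

Delta = 29 (mod 53)


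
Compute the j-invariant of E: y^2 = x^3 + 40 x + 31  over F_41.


Delta = -16(4 a^3 + 27 b^2) mod 41 = 37
-1728 * (4 a)^3 = -1728 * (4*40)^3 mod 41 = 15
j = 15 * 37^(-1) mod 41 = 27

j = 27 (mod 41)


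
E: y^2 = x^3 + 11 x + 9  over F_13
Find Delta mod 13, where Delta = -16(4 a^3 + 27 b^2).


4 a^3 + 27 b^2 = 4*11^3 + 27*9^2 = 5324 + 2187 = 7511
Delta = -16 * (7511) = -120176
Delta mod 13 = 9

Delta = 9 (mod 13)


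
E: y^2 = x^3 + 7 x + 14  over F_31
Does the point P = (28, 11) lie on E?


Check whether y^2 = x^3 + 7 x + 14 (mod 31) for (x, y) = (28, 11).
LHS: y^2 = 11^2 mod 31 = 28
RHS: x^3 + 7 x + 14 = 28^3 + 7*28 + 14 mod 31 = 28
LHS = RHS

Yes, on the curve


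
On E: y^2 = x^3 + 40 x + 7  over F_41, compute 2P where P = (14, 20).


k = 2 = 10_2 (binary, LSB first: 01)
Double-and-add from P = (14, 20):
  bit 0 = 0: acc unchanged = O
  bit 1 = 1: acc = O + (18, 32) = (18, 32)

2P = (18, 32)


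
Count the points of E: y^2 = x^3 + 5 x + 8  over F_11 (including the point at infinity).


For each x in F_11, count y with y^2 = x^3 + 5 x + 8 mod 11:
  x = 1: RHS = 3, y in [5, 6]  -> 2 point(s)
  x = 2: RHS = 4, y in [2, 9]  -> 2 point(s)
  x = 4: RHS = 4, y in [2, 9]  -> 2 point(s)
  x = 5: RHS = 4, y in [2, 9]  -> 2 point(s)
  x = 6: RHS = 1, y in [1, 10]  -> 2 point(s)
  x = 7: RHS = 1, y in [1, 10]  -> 2 point(s)
  x = 9: RHS = 1, y in [1, 10]  -> 2 point(s)
Affine points: 14. Add the point at infinity: total = 15.

#E(F_11) = 15


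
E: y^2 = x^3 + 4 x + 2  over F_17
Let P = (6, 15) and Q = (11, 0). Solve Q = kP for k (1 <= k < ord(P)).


Enumerate multiples of P until we hit Q = (11, 0):
  1P = (6, 15)
  2P = (7, 13)
  3P = (8, 6)
  4P = (2, 1)
  5P = (0, 6)
  6P = (9, 6)
  7P = (11, 0)
Match found at i = 7.

k = 7


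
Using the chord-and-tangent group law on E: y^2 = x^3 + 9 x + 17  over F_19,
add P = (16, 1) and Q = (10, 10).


P != Q, so use the chord formula.
s = (y2 - y1) / (x2 - x1) = (9) / (13) mod 19 = 8
x3 = s^2 - x1 - x2 mod 19 = 8^2 - 16 - 10 = 0
y3 = s (x1 - x3) - y1 mod 19 = 8 * (16 - 0) - 1 = 13

P + Q = (0, 13)


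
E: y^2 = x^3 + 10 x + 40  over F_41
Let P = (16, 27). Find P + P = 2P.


Doubling: s = (3 x1^2 + a) / (2 y1)
s = (3*16^2 + 10) / (2*27) mod 41 = 22
x3 = s^2 - 2 x1 mod 41 = 22^2 - 2*16 = 1
y3 = s (x1 - x3) - y1 mod 41 = 22 * (16 - 1) - 27 = 16

2P = (1, 16)


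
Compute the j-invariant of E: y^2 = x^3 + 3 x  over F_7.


Delta = -16(4 a^3 + 27 b^2) mod 7 = 1
-1728 * (4 a)^3 = -1728 * (4*3)^3 mod 7 = 6
j = 6 * 1^(-1) mod 7 = 6

j = 6 (mod 7)


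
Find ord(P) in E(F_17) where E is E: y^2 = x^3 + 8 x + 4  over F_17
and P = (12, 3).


Compute successive multiples of P until we hit O:
  1P = (12, 3)
  2P = (12, 14)
  3P = O

ord(P) = 3


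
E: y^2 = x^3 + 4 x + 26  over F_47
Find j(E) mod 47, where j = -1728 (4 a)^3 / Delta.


Delta = -16(4 a^3 + 27 b^2) mod 47 = 19
-1728 * (4 a)^3 = -1728 * (4*4)^3 mod 47 = 30
j = 30 * 19^(-1) mod 47 = 9

j = 9 (mod 47)


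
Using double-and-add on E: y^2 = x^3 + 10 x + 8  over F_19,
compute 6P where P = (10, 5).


k = 6 = 110_2 (binary, LSB first: 011)
Double-and-add from P = (10, 5):
  bit 0 = 0: acc unchanged = O
  bit 1 = 1: acc = O + (10, 14) = (10, 14)
  bit 2 = 1: acc = (10, 14) + (10, 5) = O

6P = O


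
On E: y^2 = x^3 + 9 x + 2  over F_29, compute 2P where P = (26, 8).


Doubling: s = (3 x1^2 + a) / (2 y1)
s = (3*26^2 + 9) / (2*8) mod 29 = 24
x3 = s^2 - 2 x1 mod 29 = 24^2 - 2*26 = 2
y3 = s (x1 - x3) - y1 mod 29 = 24 * (26 - 2) - 8 = 17

2P = (2, 17)


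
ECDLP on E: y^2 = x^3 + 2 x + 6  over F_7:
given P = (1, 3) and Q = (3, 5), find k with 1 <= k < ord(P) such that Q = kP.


Enumerate multiples of P until we hit Q = (3, 5):
  1P = (1, 3)
  2P = (2, 2)
  3P = (5, 1)
  4P = (3, 5)
Match found at i = 4.

k = 4


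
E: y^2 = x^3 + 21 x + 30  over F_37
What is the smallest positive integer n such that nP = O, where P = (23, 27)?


Compute successive multiples of P until we hit O:
  1P = (23, 27)
  2P = (29, 4)
  3P = (11, 1)
  4P = (19, 31)
  5P = (33, 20)
  6P = (27, 35)
  7P = (28, 0)
  8P = (27, 2)
  ... (continuing to 14P)
  14P = O

ord(P) = 14


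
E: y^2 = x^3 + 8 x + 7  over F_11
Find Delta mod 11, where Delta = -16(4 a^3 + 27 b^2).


4 a^3 + 27 b^2 = 4*8^3 + 27*7^2 = 2048 + 1323 = 3371
Delta = -16 * (3371) = -53936
Delta mod 11 = 8

Delta = 8 (mod 11)


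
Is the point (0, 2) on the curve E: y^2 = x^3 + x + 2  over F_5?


Check whether y^2 = x^3 + 1 x + 2 (mod 5) for (x, y) = (0, 2).
LHS: y^2 = 2^2 mod 5 = 4
RHS: x^3 + 1 x + 2 = 0^3 + 1*0 + 2 mod 5 = 2
LHS != RHS

No, not on the curve


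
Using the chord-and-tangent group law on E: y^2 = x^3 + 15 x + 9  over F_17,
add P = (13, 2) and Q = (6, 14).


P != Q, so use the chord formula.
s = (y2 - y1) / (x2 - x1) = (12) / (10) mod 17 = 8
x3 = s^2 - x1 - x2 mod 17 = 8^2 - 13 - 6 = 11
y3 = s (x1 - x3) - y1 mod 17 = 8 * (13 - 11) - 2 = 14

P + Q = (11, 14)


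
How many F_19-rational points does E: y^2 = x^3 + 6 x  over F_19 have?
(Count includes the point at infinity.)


For each x in F_19, count y with y^2 = x^3 + 6 x + 0 mod 19:
  x = 0: RHS = 0, y in [0]  -> 1 point(s)
  x = 1: RHS = 7, y in [8, 11]  -> 2 point(s)
  x = 2: RHS = 1, y in [1, 18]  -> 2 point(s)
  x = 3: RHS = 7, y in [8, 11]  -> 2 point(s)
  x = 6: RHS = 5, y in [9, 10]  -> 2 point(s)
  x = 7: RHS = 5, y in [9, 10]  -> 2 point(s)
  x = 8: RHS = 9, y in [3, 16]  -> 2 point(s)
  x = 9: RHS = 4, y in [2, 17]  -> 2 point(s)
  x = 14: RHS = 16, y in [4, 15]  -> 2 point(s)
  x = 15: RHS = 7, y in [8, 11]  -> 2 point(s)
Affine points: 19. Add the point at infinity: total = 20.

#E(F_19) = 20


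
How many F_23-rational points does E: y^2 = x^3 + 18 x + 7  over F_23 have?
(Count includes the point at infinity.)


For each x in F_23, count y with y^2 = x^3 + 18 x + 7 mod 23:
  x = 1: RHS = 3, y in [7, 16]  -> 2 point(s)
  x = 6: RHS = 9, y in [3, 20]  -> 2 point(s)
  x = 7: RHS = 16, y in [4, 19]  -> 2 point(s)
  x = 9: RHS = 1, y in [1, 22]  -> 2 point(s)
  x = 11: RHS = 18, y in [8, 15]  -> 2 point(s)
  x = 13: RHS = 0, y in [0]  -> 1 point(s)
  x = 14: RHS = 13, y in [6, 17]  -> 2 point(s)
  x = 15: RHS = 18, y in [8, 15]  -> 2 point(s)
  x = 19: RHS = 9, y in [3, 20]  -> 2 point(s)
  x = 20: RHS = 18, y in [8, 15]  -> 2 point(s)
  x = 21: RHS = 9, y in [3, 20]  -> 2 point(s)
Affine points: 21. Add the point at infinity: total = 22.

#E(F_23) = 22


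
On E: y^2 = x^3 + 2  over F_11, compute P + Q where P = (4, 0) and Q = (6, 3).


P != Q, so use the chord formula.
s = (y2 - y1) / (x2 - x1) = (3) / (2) mod 11 = 7
x3 = s^2 - x1 - x2 mod 11 = 7^2 - 4 - 6 = 6
y3 = s (x1 - x3) - y1 mod 11 = 7 * (4 - 6) - 0 = 8

P + Q = (6, 8)


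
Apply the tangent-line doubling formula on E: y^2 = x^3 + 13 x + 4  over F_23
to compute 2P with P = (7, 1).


Doubling: s = (3 x1^2 + a) / (2 y1)
s = (3*7^2 + 13) / (2*1) mod 23 = 11
x3 = s^2 - 2 x1 mod 23 = 11^2 - 2*7 = 15
y3 = s (x1 - x3) - y1 mod 23 = 11 * (7 - 15) - 1 = 3

2P = (15, 3)


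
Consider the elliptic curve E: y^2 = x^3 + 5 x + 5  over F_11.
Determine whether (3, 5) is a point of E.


Check whether y^2 = x^3 + 5 x + 5 (mod 11) for (x, y) = (3, 5).
LHS: y^2 = 5^2 mod 11 = 3
RHS: x^3 + 5 x + 5 = 3^3 + 5*3 + 5 mod 11 = 3
LHS = RHS

Yes, on the curve


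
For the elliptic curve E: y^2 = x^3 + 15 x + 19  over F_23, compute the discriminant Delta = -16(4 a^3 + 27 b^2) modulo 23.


4 a^3 + 27 b^2 = 4*15^3 + 27*19^2 = 13500 + 9747 = 23247
Delta = -16 * (23247) = -371952
Delta mod 23 = 4

Delta = 4 (mod 23)


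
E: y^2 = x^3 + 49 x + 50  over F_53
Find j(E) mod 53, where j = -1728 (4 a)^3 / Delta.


Delta = -16(4 a^3 + 27 b^2) mod 53 = 49
-1728 * (4 a)^3 = -1728 * (4*49)^3 mod 53 = 3
j = 3 * 49^(-1) mod 53 = 39

j = 39 (mod 53)


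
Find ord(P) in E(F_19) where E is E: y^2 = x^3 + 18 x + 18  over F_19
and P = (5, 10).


Compute successive multiples of P until we hit O:
  1P = (5, 10)
  2P = (13, 6)
  3P = (6, 0)
  4P = (13, 13)
  5P = (5, 9)
  6P = O

ord(P) = 6


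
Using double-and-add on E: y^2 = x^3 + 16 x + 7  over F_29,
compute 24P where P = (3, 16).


k = 24 = 11000_2 (binary, LSB first: 00011)
Double-and-add from P = (3, 16):
  bit 0 = 0: acc unchanged = O
  bit 1 = 0: acc unchanged = O
  bit 2 = 0: acc unchanged = O
  bit 3 = 1: acc = O + (12, 19) = (12, 19)
  bit 4 = 1: acc = (12, 19) + (1, 13) = (0, 6)

24P = (0, 6)


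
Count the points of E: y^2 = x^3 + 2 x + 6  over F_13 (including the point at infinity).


For each x in F_13, count y with y^2 = x^3 + 2 x + 6 mod 13:
  x = 1: RHS = 9, y in [3, 10]  -> 2 point(s)
  x = 3: RHS = 0, y in [0]  -> 1 point(s)
  x = 4: RHS = 0, y in [0]  -> 1 point(s)
  x = 6: RHS = 0, y in [0]  -> 1 point(s)
  x = 7: RHS = 12, y in [5, 8]  -> 2 point(s)
  x = 8: RHS = 1, y in [1, 12]  -> 2 point(s)
  x = 9: RHS = 12, y in [5, 8]  -> 2 point(s)
  x = 10: RHS = 12, y in [5, 8]  -> 2 point(s)
  x = 12: RHS = 3, y in [4, 9]  -> 2 point(s)
Affine points: 15. Add the point at infinity: total = 16.

#E(F_13) = 16


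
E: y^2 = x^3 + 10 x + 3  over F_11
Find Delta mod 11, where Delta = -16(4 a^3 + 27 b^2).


4 a^3 + 27 b^2 = 4*10^3 + 27*3^2 = 4000 + 243 = 4243
Delta = -16 * (4243) = -67888
Delta mod 11 = 4

Delta = 4 (mod 11)


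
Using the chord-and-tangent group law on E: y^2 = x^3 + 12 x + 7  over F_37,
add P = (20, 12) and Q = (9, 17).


P != Q, so use the chord formula.
s = (y2 - y1) / (x2 - x1) = (5) / (26) mod 37 = 13
x3 = s^2 - x1 - x2 mod 37 = 13^2 - 20 - 9 = 29
y3 = s (x1 - x3) - y1 mod 37 = 13 * (20 - 29) - 12 = 19

P + Q = (29, 19)


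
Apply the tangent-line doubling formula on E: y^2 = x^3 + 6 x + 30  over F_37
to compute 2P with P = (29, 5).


Doubling: s = (3 x1^2 + a) / (2 y1)
s = (3*29^2 + 6) / (2*5) mod 37 = 5
x3 = s^2 - 2 x1 mod 37 = 5^2 - 2*29 = 4
y3 = s (x1 - x3) - y1 mod 37 = 5 * (29 - 4) - 5 = 9

2P = (4, 9)


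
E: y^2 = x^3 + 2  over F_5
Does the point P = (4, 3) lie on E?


Check whether y^2 = x^3 + 0 x + 2 (mod 5) for (x, y) = (4, 3).
LHS: y^2 = 3^2 mod 5 = 4
RHS: x^3 + 0 x + 2 = 4^3 + 0*4 + 2 mod 5 = 1
LHS != RHS

No, not on the curve


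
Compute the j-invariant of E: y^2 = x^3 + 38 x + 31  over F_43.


Delta = -16(4 a^3 + 27 b^2) mod 43 = 15
-1728 * (4 a)^3 = -1728 * (4*38)^3 mod 43 = 16
j = 16 * 15^(-1) mod 43 = 24

j = 24 (mod 43)


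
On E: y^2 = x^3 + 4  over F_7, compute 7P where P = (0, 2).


k = 7 = 111_2 (binary, LSB first: 111)
Double-and-add from P = (0, 2):
  bit 0 = 1: acc = O + (0, 2) = (0, 2)
  bit 1 = 1: acc = (0, 2) + (0, 5) = O
  bit 2 = 1: acc = O + (0, 2) = (0, 2)

7P = (0, 2)


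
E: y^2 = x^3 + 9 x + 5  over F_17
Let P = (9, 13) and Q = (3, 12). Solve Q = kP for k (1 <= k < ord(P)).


Enumerate multiples of P until we hit Q = (3, 12):
  1P = (9, 13)
  2P = (1, 7)
  3P = (15, 8)
  4P = (14, 11)
  5P = (3, 5)
  6P = (3, 12)
Match found at i = 6.

k = 6


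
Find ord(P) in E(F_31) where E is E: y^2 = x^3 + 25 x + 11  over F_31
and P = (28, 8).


Compute successive multiples of P until we hit O:
  1P = (28, 8)
  2P = (3, 19)
  3P = (18, 0)
  4P = (3, 12)
  5P = (28, 23)
  6P = O

ord(P) = 6


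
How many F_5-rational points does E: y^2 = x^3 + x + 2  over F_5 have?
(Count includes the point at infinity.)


For each x in F_5, count y with y^2 = x^3 + 1 x + 2 mod 5:
  x = 1: RHS = 4, y in [2, 3]  -> 2 point(s)
  x = 4: RHS = 0, y in [0]  -> 1 point(s)
Affine points: 3. Add the point at infinity: total = 4.

#E(F_5) = 4


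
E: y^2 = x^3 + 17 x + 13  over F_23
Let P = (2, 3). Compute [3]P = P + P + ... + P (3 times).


k = 3 = 11_2 (binary, LSB first: 11)
Double-and-add from P = (2, 3):
  bit 0 = 1: acc = O + (2, 3) = (2, 3)
  bit 1 = 1: acc = (2, 3) + (20, 2) = (13, 4)

3P = (13, 4)


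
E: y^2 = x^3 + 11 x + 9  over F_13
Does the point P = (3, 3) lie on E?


Check whether y^2 = x^3 + 11 x + 9 (mod 13) for (x, y) = (3, 3).
LHS: y^2 = 3^2 mod 13 = 9
RHS: x^3 + 11 x + 9 = 3^3 + 11*3 + 9 mod 13 = 4
LHS != RHS

No, not on the curve


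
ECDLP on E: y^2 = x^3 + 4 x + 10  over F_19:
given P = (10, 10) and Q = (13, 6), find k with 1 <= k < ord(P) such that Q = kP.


Enumerate multiples of P until we hit Q = (13, 6):
  1P = (10, 10)
  2P = (18, 9)
  3P = (2, 8)
  4P = (13, 13)
  5P = (16, 3)
  6P = (16, 16)
  7P = (13, 6)
Match found at i = 7.

k = 7


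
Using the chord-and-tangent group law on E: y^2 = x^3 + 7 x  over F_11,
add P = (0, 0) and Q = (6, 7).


P != Q, so use the chord formula.
s = (y2 - y1) / (x2 - x1) = (7) / (6) mod 11 = 3
x3 = s^2 - x1 - x2 mod 11 = 3^2 - 0 - 6 = 3
y3 = s (x1 - x3) - y1 mod 11 = 3 * (0 - 3) - 0 = 2

P + Q = (3, 2)


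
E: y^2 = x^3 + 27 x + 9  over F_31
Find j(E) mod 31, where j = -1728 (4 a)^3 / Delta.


Delta = -16(4 a^3 + 27 b^2) mod 31 = 11
-1728 * (4 a)^3 = -1728 * (4*27)^3 mod 31 = 30
j = 30 * 11^(-1) mod 31 = 14

j = 14 (mod 31)


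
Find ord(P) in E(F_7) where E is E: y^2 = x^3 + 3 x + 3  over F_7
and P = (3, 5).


Compute successive multiples of P until we hit O:
  1P = (3, 5)
  2P = (3, 2)
  3P = O

ord(P) = 3


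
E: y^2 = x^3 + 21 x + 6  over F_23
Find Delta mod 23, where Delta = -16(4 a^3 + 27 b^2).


4 a^3 + 27 b^2 = 4*21^3 + 27*6^2 = 37044 + 972 = 38016
Delta = -16 * (38016) = -608256
Delta mod 23 = 2

Delta = 2 (mod 23)


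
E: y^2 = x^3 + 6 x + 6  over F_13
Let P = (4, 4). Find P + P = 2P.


Doubling: s = (3 x1^2 + a) / (2 y1)
s = (3*4^2 + 6) / (2*4) mod 13 = 10
x3 = s^2 - 2 x1 mod 13 = 10^2 - 2*4 = 1
y3 = s (x1 - x3) - y1 mod 13 = 10 * (4 - 1) - 4 = 0

2P = (1, 0)


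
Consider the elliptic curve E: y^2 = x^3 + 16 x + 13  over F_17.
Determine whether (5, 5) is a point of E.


Check whether y^2 = x^3 + 16 x + 13 (mod 17) for (x, y) = (5, 5).
LHS: y^2 = 5^2 mod 17 = 8
RHS: x^3 + 16 x + 13 = 5^3 + 16*5 + 13 mod 17 = 14
LHS != RHS

No, not on the curve


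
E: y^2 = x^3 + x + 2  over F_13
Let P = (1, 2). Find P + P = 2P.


Doubling: s = (3 x1^2 + a) / (2 y1)
s = (3*1^2 + 1) / (2*2) mod 13 = 1
x3 = s^2 - 2 x1 mod 13 = 1^2 - 2*1 = 12
y3 = s (x1 - x3) - y1 mod 13 = 1 * (1 - 12) - 2 = 0

2P = (12, 0)


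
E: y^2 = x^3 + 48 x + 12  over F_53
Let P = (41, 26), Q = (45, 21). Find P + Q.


P != Q, so use the chord formula.
s = (y2 - y1) / (x2 - x1) = (48) / (4) mod 53 = 12
x3 = s^2 - x1 - x2 mod 53 = 12^2 - 41 - 45 = 5
y3 = s (x1 - x3) - y1 mod 53 = 12 * (41 - 5) - 26 = 35

P + Q = (5, 35)


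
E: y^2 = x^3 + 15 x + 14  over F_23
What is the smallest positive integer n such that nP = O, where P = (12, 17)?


Compute successive multiples of P until we hit O:
  1P = (12, 17)
  2P = (8, 18)
  3P = (16, 7)
  4P = (7, 5)
  5P = (7, 18)
  6P = (16, 16)
  7P = (8, 5)
  8P = (12, 6)
  ... (continuing to 9P)
  9P = O

ord(P) = 9


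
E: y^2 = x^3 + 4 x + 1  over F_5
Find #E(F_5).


For each x in F_5, count y with y^2 = x^3 + 4 x + 1 mod 5:
  x = 0: RHS = 1, y in [1, 4]  -> 2 point(s)
  x = 1: RHS = 1, y in [1, 4]  -> 2 point(s)
  x = 3: RHS = 0, y in [0]  -> 1 point(s)
  x = 4: RHS = 1, y in [1, 4]  -> 2 point(s)
Affine points: 7. Add the point at infinity: total = 8.

#E(F_5) = 8


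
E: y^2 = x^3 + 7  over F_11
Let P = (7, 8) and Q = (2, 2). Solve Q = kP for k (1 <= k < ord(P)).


Enumerate multiples of P until we hit Q = (2, 2):
  1P = (7, 8)
  2P = (6, 6)
  3P = (2, 2)
Match found at i = 3.

k = 3


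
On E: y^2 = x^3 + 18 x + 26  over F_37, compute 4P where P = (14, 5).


k = 4 = 100_2 (binary, LSB first: 001)
Double-and-add from P = (14, 5):
  bit 0 = 0: acc unchanged = O
  bit 1 = 0: acc unchanged = O
  bit 2 = 1: acc = O + (14, 32) = (14, 32)

4P = (14, 32)


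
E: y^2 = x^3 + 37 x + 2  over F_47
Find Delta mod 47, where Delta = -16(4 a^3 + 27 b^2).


4 a^3 + 27 b^2 = 4*37^3 + 27*2^2 = 202612 + 108 = 202720
Delta = -16 * (202720) = -3243520
Delta mod 47 = 44

Delta = 44 (mod 47)


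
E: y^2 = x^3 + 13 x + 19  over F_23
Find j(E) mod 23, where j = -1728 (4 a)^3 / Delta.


Delta = -16(4 a^3 + 27 b^2) mod 23 = 2
-1728 * (4 a)^3 = -1728 * (4*13)^3 mod 23 = 19
j = 19 * 2^(-1) mod 23 = 21

j = 21 (mod 23)


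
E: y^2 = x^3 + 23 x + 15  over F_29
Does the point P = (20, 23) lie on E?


Check whether y^2 = x^3 + 23 x + 15 (mod 29) for (x, y) = (20, 23).
LHS: y^2 = 23^2 mod 29 = 7
RHS: x^3 + 23 x + 15 = 20^3 + 23*20 + 15 mod 29 = 7
LHS = RHS

Yes, on the curve


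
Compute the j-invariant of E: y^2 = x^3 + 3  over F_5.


Delta = -16(4 a^3 + 27 b^2) mod 5 = 2
-1728 * (4 a)^3 = -1728 * (4*0)^3 mod 5 = 0
j = 0 * 2^(-1) mod 5 = 0

j = 0 (mod 5)


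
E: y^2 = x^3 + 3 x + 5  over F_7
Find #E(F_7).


For each x in F_7, count y with y^2 = x^3 + 3 x + 5 mod 7:
  x = 1: RHS = 2, y in [3, 4]  -> 2 point(s)
  x = 4: RHS = 4, y in [2, 5]  -> 2 point(s)
  x = 6: RHS = 1, y in [1, 6]  -> 2 point(s)
Affine points: 6. Add the point at infinity: total = 7.

#E(F_7) = 7


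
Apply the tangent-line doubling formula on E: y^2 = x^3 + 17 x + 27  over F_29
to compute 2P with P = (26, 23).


Doubling: s = (3 x1^2 + a) / (2 y1)
s = (3*26^2 + 17) / (2*23) mod 29 = 6
x3 = s^2 - 2 x1 mod 29 = 6^2 - 2*26 = 13
y3 = s (x1 - x3) - y1 mod 29 = 6 * (26 - 13) - 23 = 26

2P = (13, 26)


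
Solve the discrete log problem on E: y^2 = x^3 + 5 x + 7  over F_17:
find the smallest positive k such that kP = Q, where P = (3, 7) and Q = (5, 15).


Enumerate multiples of P until we hit Q = (5, 15):
  1P = (3, 7)
  2P = (2, 5)
  3P = (16, 1)
  4P = (13, 12)
  5P = (14, 13)
  6P = (1, 8)
  7P = (9, 13)
  8P = (6, 7)
  9P = (8, 10)
  10P = (5, 2)
  11P = (11, 13)
  12P = (11, 4)
  13P = (5, 15)
Match found at i = 13.

k = 13


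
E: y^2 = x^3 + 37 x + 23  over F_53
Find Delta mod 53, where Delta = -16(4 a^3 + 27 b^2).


4 a^3 + 27 b^2 = 4*37^3 + 27*23^2 = 202612 + 14283 = 216895
Delta = -16 * (216895) = -3470320
Delta mod 53 = 14

Delta = 14 (mod 53)


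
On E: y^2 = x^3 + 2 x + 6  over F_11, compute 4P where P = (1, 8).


k = 4 = 100_2 (binary, LSB first: 001)
Double-and-add from P = (1, 8):
  bit 0 = 0: acc unchanged = O
  bit 1 = 0: acc unchanged = O
  bit 2 = 1: acc = O + (5, 3) = (5, 3)

4P = (5, 3)


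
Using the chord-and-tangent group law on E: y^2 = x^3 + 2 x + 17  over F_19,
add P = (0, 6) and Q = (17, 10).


P != Q, so use the chord formula.
s = (y2 - y1) / (x2 - x1) = (4) / (17) mod 19 = 17
x3 = s^2 - x1 - x2 mod 19 = 17^2 - 0 - 17 = 6
y3 = s (x1 - x3) - y1 mod 19 = 17 * (0 - 6) - 6 = 6

P + Q = (6, 6)


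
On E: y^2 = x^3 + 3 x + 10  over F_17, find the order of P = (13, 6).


Compute successive multiples of P until we hit O:
  1P = (13, 6)
  2P = (8, 11)
  3P = (14, 12)
  4P = (9, 1)
  5P = (4, 1)
  6P = (15, 8)
  7P = (7, 0)
  8P = (15, 9)
  ... (continuing to 14P)
  14P = O

ord(P) = 14


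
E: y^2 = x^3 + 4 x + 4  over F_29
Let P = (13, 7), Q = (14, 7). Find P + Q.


P != Q, so use the chord formula.
s = (y2 - y1) / (x2 - x1) = (0) / (1) mod 29 = 0
x3 = s^2 - x1 - x2 mod 29 = 0^2 - 13 - 14 = 2
y3 = s (x1 - x3) - y1 mod 29 = 0 * (13 - 2) - 7 = 22

P + Q = (2, 22)


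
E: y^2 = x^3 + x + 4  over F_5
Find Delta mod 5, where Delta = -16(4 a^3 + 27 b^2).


4 a^3 + 27 b^2 = 4*1^3 + 27*4^2 = 4 + 432 = 436
Delta = -16 * (436) = -6976
Delta mod 5 = 4

Delta = 4 (mod 5)


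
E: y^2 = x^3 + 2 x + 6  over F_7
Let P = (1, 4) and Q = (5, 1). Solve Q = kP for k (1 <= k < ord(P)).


Enumerate multiples of P until we hit Q = (5, 1):
  1P = (1, 4)
  2P = (2, 5)
  3P = (5, 6)
  4P = (3, 2)
  5P = (4, 6)
  6P = (4, 1)
  7P = (3, 5)
  8P = (5, 1)
Match found at i = 8.

k = 8


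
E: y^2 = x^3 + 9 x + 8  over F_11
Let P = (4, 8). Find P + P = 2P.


Doubling: s = (3 x1^2 + a) / (2 y1)
s = (3*4^2 + 9) / (2*8) mod 11 = 7
x3 = s^2 - 2 x1 mod 11 = 7^2 - 2*4 = 8
y3 = s (x1 - x3) - y1 mod 11 = 7 * (4 - 8) - 8 = 8

2P = (8, 8)


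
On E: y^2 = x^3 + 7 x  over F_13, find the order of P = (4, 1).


Compute successive multiples of P until we hit O:
  1P = (4, 1)
  2P = (4, 12)
  3P = O

ord(P) = 3


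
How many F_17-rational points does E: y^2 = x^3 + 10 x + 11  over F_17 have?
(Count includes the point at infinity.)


For each x in F_17, count y with y^2 = x^3 + 10 x + 11 mod 17:
  x = 3: RHS = 0, y in [0]  -> 1 point(s)
  x = 4: RHS = 13, y in [8, 9]  -> 2 point(s)
  x = 5: RHS = 16, y in [4, 13]  -> 2 point(s)
  x = 6: RHS = 15, y in [7, 10]  -> 2 point(s)
  x = 7: RHS = 16, y in [4, 13]  -> 2 point(s)
  x = 8: RHS = 8, y in [5, 12]  -> 2 point(s)
  x = 13: RHS = 9, y in [3, 14]  -> 2 point(s)
  x = 15: RHS = 0, y in [0]  -> 1 point(s)
  x = 16: RHS = 0, y in [0]  -> 1 point(s)
Affine points: 15. Add the point at infinity: total = 16.

#E(F_17) = 16


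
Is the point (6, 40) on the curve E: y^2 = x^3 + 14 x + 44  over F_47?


Check whether y^2 = x^3 + 14 x + 44 (mod 47) for (x, y) = (6, 40).
LHS: y^2 = 40^2 mod 47 = 2
RHS: x^3 + 14 x + 44 = 6^3 + 14*6 + 44 mod 47 = 15
LHS != RHS

No, not on the curve


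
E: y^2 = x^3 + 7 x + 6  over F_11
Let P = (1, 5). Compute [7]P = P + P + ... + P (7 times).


k = 7 = 111_2 (binary, LSB first: 111)
Double-and-add from P = (1, 5):
  bit 0 = 1: acc = O + (1, 5) = (1, 5)
  bit 1 = 1: acc = (1, 5) + (10, 8) = (5, 1)
  bit 2 = 1: acc = (5, 1) + (6, 0) = (1, 6)

7P = (1, 6)


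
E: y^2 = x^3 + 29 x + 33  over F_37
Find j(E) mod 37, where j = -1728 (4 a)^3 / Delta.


Delta = -16(4 a^3 + 27 b^2) mod 37 = 30
-1728 * (4 a)^3 = -1728 * (4*29)^3 mod 37 = 6
j = 6 * 30^(-1) mod 37 = 15

j = 15 (mod 37)


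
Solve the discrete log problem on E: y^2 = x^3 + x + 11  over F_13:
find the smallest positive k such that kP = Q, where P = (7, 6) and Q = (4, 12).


Enumerate multiples of P until we hit Q = (4, 12):
  1P = (7, 6)
  2P = (11, 1)
  3P = (12, 10)
  4P = (4, 12)
Match found at i = 4.

k = 4


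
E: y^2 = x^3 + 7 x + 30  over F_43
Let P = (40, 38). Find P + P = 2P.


Doubling: s = (3 x1^2 + a) / (2 y1)
s = (3*40^2 + 7) / (2*38) mod 43 = 31
x3 = s^2 - 2 x1 mod 43 = 31^2 - 2*40 = 21
y3 = s (x1 - x3) - y1 mod 43 = 31 * (40 - 21) - 38 = 35

2P = (21, 35)


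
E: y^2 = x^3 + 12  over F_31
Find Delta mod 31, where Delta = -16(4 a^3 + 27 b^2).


4 a^3 + 27 b^2 = 4*0^3 + 27*12^2 = 0 + 3888 = 3888
Delta = -16 * (3888) = -62208
Delta mod 31 = 9

Delta = 9 (mod 31)


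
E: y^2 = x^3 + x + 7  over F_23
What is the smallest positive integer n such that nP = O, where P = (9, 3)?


Compute successive multiples of P until we hit O:
  1P = (9, 3)
  2P = (13, 3)
  3P = (1, 20)
  4P = (15, 4)
  5P = (15, 19)
  6P = (1, 3)
  7P = (13, 20)
  8P = (9, 20)
  ... (continuing to 9P)
  9P = O

ord(P) = 9


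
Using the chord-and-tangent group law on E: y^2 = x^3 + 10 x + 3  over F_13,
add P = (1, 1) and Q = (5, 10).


P != Q, so use the chord formula.
s = (y2 - y1) / (x2 - x1) = (9) / (4) mod 13 = 12
x3 = s^2 - x1 - x2 mod 13 = 12^2 - 1 - 5 = 8
y3 = s (x1 - x3) - y1 mod 13 = 12 * (1 - 8) - 1 = 6

P + Q = (8, 6)


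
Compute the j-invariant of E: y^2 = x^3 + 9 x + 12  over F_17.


Delta = -16(4 a^3 + 27 b^2) mod 17 = 4
-1728 * (4 a)^3 = -1728 * (4*9)^3 mod 17 = 14
j = 14 * 4^(-1) mod 17 = 12

j = 12 (mod 17)


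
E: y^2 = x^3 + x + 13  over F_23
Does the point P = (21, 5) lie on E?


Check whether y^2 = x^3 + 1 x + 13 (mod 23) for (x, y) = (21, 5).
LHS: y^2 = 5^2 mod 23 = 2
RHS: x^3 + 1 x + 13 = 21^3 + 1*21 + 13 mod 23 = 3
LHS != RHS

No, not on the curve


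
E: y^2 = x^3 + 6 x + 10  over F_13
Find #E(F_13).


For each x in F_13, count y with y^2 = x^3 + 6 x + 10 mod 13:
  x = 0: RHS = 10, y in [6, 7]  -> 2 point(s)
  x = 1: RHS = 4, y in [2, 11]  -> 2 point(s)
  x = 2: RHS = 4, y in [2, 11]  -> 2 point(s)
  x = 3: RHS = 3, y in [4, 9]  -> 2 point(s)
  x = 5: RHS = 9, y in [3, 10]  -> 2 point(s)
  x = 9: RHS = 0, y in [0]  -> 1 point(s)
  x = 10: RHS = 4, y in [2, 11]  -> 2 point(s)
  x = 11: RHS = 3, y in [4, 9]  -> 2 point(s)
  x = 12: RHS = 3, y in [4, 9]  -> 2 point(s)
Affine points: 17. Add the point at infinity: total = 18.

#E(F_13) = 18


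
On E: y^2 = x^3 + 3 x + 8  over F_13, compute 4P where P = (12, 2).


k = 4 = 100_2 (binary, LSB first: 001)
Double-and-add from P = (12, 2):
  bit 0 = 0: acc unchanged = O
  bit 1 = 0: acc unchanged = O
  bit 2 = 1: acc = O + (2, 3) = (2, 3)

4P = (2, 3)


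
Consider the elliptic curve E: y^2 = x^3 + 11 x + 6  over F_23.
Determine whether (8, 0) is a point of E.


Check whether y^2 = x^3 + 11 x + 6 (mod 23) for (x, y) = (8, 0).
LHS: y^2 = 0^2 mod 23 = 0
RHS: x^3 + 11 x + 6 = 8^3 + 11*8 + 6 mod 23 = 8
LHS != RHS

No, not on the curve


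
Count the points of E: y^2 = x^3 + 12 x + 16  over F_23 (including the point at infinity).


For each x in F_23, count y with y^2 = x^3 + 12 x + 16 mod 23:
  x = 0: RHS = 16, y in [4, 19]  -> 2 point(s)
  x = 1: RHS = 6, y in [11, 12]  -> 2 point(s)
  x = 2: RHS = 2, y in [5, 18]  -> 2 point(s)
  x = 4: RHS = 13, y in [6, 17]  -> 2 point(s)
  x = 7: RHS = 6, y in [11, 12]  -> 2 point(s)
  x = 8: RHS = 3, y in [7, 16]  -> 2 point(s)
  x = 9: RHS = 2, y in [5, 18]  -> 2 point(s)
  x = 10: RHS = 9, y in [3, 20]  -> 2 point(s)
  x = 12: RHS = 2, y in [5, 18]  -> 2 point(s)
  x = 13: RHS = 0, y in [0]  -> 1 point(s)
  x = 15: RHS = 6, y in [11, 12]  -> 2 point(s)
  x = 16: RHS = 3, y in [7, 16]  -> 2 point(s)
  x = 17: RHS = 4, y in [2, 21]  -> 2 point(s)
  x = 22: RHS = 3, y in [7, 16]  -> 2 point(s)
Affine points: 27. Add the point at infinity: total = 28.

#E(F_23) = 28


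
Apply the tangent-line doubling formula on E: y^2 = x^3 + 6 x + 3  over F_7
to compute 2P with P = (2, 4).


Doubling: s = (3 x1^2 + a) / (2 y1)
s = (3*2^2 + 6) / (2*4) mod 7 = 4
x3 = s^2 - 2 x1 mod 7 = 4^2 - 2*2 = 5
y3 = s (x1 - x3) - y1 mod 7 = 4 * (2 - 5) - 4 = 5

2P = (5, 5)


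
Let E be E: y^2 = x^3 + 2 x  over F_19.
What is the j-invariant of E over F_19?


Delta = -16(4 a^3 + 27 b^2) mod 19 = 1
-1728 * (4 a)^3 = -1728 * (4*2)^3 mod 19 = 18
j = 18 * 1^(-1) mod 19 = 18

j = 18 (mod 19)


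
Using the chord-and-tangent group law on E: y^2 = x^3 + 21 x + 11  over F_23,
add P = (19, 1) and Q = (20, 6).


P != Q, so use the chord formula.
s = (y2 - y1) / (x2 - x1) = (5) / (1) mod 23 = 5
x3 = s^2 - x1 - x2 mod 23 = 5^2 - 19 - 20 = 9
y3 = s (x1 - x3) - y1 mod 23 = 5 * (19 - 9) - 1 = 3

P + Q = (9, 3)


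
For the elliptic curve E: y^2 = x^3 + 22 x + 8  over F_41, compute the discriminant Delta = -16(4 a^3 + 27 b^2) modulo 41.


4 a^3 + 27 b^2 = 4*22^3 + 27*8^2 = 42592 + 1728 = 44320
Delta = -16 * (44320) = -709120
Delta mod 41 = 16

Delta = 16 (mod 41)


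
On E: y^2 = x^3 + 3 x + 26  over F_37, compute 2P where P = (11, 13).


k = 2 = 10_2 (binary, LSB first: 01)
Double-and-add from P = (11, 13):
  bit 0 = 0: acc unchanged = O
  bit 1 = 1: acc = O + (24, 26) = (24, 26)

2P = (24, 26)


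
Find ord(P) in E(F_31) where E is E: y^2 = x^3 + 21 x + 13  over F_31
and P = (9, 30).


Compute successive multiples of P until we hit O:
  1P = (9, 30)
  2P = (15, 18)
  3P = (11, 5)
  4P = (20, 30)
  5P = (2, 1)
  6P = (3, 17)
  7P = (28, 27)
  8P = (27, 12)
  ... (continuing to 17P)
  17P = O

ord(P) = 17


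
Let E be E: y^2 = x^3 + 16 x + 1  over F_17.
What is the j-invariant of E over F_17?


Delta = -16(4 a^3 + 27 b^2) mod 17 = 6
-1728 * (4 a)^3 = -1728 * (4*16)^3 mod 17 = 7
j = 7 * 6^(-1) mod 17 = 4

j = 4 (mod 17)


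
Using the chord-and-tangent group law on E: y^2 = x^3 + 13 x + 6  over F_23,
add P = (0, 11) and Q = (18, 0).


P != Q, so use the chord formula.
s = (y2 - y1) / (x2 - x1) = (12) / (18) mod 23 = 16
x3 = s^2 - x1 - x2 mod 23 = 16^2 - 0 - 18 = 8
y3 = s (x1 - x3) - y1 mod 23 = 16 * (0 - 8) - 11 = 22

P + Q = (8, 22)


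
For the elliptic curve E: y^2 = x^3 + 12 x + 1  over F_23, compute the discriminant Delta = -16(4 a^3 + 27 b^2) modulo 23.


4 a^3 + 27 b^2 = 4*12^3 + 27*1^2 = 6912 + 27 = 6939
Delta = -16 * (6939) = -111024
Delta mod 23 = 20

Delta = 20 (mod 23)


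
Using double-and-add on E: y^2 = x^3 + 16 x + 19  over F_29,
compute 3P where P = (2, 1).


k = 3 = 11_2 (binary, LSB first: 11)
Double-and-add from P = (2, 1):
  bit 0 = 1: acc = O + (2, 1) = (2, 1)
  bit 1 = 1: acc = (2, 1) + (18, 7) = (25, 23)

3P = (25, 23)


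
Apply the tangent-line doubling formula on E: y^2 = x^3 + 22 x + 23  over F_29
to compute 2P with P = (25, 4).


Doubling: s = (3 x1^2 + a) / (2 y1)
s = (3*25^2 + 22) / (2*4) mod 29 = 16
x3 = s^2 - 2 x1 mod 29 = 16^2 - 2*25 = 3
y3 = s (x1 - x3) - y1 mod 29 = 16 * (25 - 3) - 4 = 0

2P = (3, 0)


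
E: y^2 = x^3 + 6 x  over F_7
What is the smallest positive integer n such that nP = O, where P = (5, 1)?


Compute successive multiples of P until we hit O:
  1P = (5, 1)
  2P = (1, 0)
  3P = (5, 6)
  4P = O

ord(P) = 4


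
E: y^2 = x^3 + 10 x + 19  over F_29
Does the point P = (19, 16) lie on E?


Check whether y^2 = x^3 + 10 x + 19 (mod 29) for (x, y) = (19, 16).
LHS: y^2 = 16^2 mod 29 = 24
RHS: x^3 + 10 x + 19 = 19^3 + 10*19 + 19 mod 29 = 21
LHS != RHS

No, not on the curve


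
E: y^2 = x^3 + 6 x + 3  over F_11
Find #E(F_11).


For each x in F_11, count y with y^2 = x^3 + 6 x + 3 mod 11:
  x = 0: RHS = 3, y in [5, 6]  -> 2 point(s)
  x = 2: RHS = 1, y in [1, 10]  -> 2 point(s)
  x = 3: RHS = 4, y in [2, 9]  -> 2 point(s)
  x = 4: RHS = 3, y in [5, 6]  -> 2 point(s)
  x = 5: RHS = 4, y in [2, 9]  -> 2 point(s)
  x = 7: RHS = 3, y in [5, 6]  -> 2 point(s)
  x = 9: RHS = 5, y in [4, 7]  -> 2 point(s)
Affine points: 14. Add the point at infinity: total = 15.

#E(F_11) = 15


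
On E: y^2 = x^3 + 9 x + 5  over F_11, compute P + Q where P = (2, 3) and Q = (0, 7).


P != Q, so use the chord formula.
s = (y2 - y1) / (x2 - x1) = (4) / (9) mod 11 = 9
x3 = s^2 - x1 - x2 mod 11 = 9^2 - 2 - 0 = 2
y3 = s (x1 - x3) - y1 mod 11 = 9 * (2 - 2) - 3 = 8

P + Q = (2, 8)


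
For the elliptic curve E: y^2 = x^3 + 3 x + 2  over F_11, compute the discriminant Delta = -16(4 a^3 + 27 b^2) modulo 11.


4 a^3 + 27 b^2 = 4*3^3 + 27*2^2 = 108 + 108 = 216
Delta = -16 * (216) = -3456
Delta mod 11 = 9

Delta = 9 (mod 11)


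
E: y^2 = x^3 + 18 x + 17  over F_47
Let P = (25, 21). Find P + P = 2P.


Doubling: s = (3 x1^2 + a) / (2 y1)
s = (3*25^2 + 18) / (2*21) mod 47 = 35
x3 = s^2 - 2 x1 mod 47 = 35^2 - 2*25 = 0
y3 = s (x1 - x3) - y1 mod 47 = 35 * (25 - 0) - 21 = 8

2P = (0, 8)


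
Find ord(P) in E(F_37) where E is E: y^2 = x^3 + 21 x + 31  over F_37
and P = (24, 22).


Compute successive multiples of P until we hit O:
  1P = (24, 22)
  2P = (22, 2)
  3P = (17, 11)
  4P = (3, 11)
  5P = (19, 0)
  6P = (3, 26)
  7P = (17, 26)
  8P = (22, 35)
  ... (continuing to 10P)
  10P = O

ord(P) = 10


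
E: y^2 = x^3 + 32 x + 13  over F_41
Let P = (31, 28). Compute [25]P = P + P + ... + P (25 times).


k = 25 = 11001_2 (binary, LSB first: 10011)
Double-and-add from P = (31, 28):
  bit 0 = 1: acc = O + (31, 28) = (31, 28)
  bit 1 = 0: acc unchanged = (31, 28)
  bit 2 = 0: acc unchanged = (31, 28)
  bit 3 = 1: acc = (31, 28) + (22, 34) = (34, 15)
  bit 4 = 1: acc = (34, 15) + (40, 29) = (18, 36)

25P = (18, 36)


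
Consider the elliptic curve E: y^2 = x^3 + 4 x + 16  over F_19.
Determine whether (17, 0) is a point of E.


Check whether y^2 = x^3 + 4 x + 16 (mod 19) for (x, y) = (17, 0).
LHS: y^2 = 0^2 mod 19 = 0
RHS: x^3 + 4 x + 16 = 17^3 + 4*17 + 16 mod 19 = 0
LHS = RHS

Yes, on the curve


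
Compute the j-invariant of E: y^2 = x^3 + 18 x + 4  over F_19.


Delta = -16(4 a^3 + 27 b^2) mod 19 = 11
-1728 * (4 a)^3 = -1728 * (4*18)^3 mod 19 = 12
j = 12 * 11^(-1) mod 19 = 8

j = 8 (mod 19)


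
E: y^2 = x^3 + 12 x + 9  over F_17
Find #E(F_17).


For each x in F_17, count y with y^2 = x^3 + 12 x + 9 mod 17:
  x = 0: RHS = 9, y in [3, 14]  -> 2 point(s)
  x = 3: RHS = 4, y in [2, 15]  -> 2 point(s)
  x = 4: RHS = 2, y in [6, 11]  -> 2 point(s)
  x = 6: RHS = 8, y in [5, 12]  -> 2 point(s)
  x = 9: RHS = 13, y in [8, 9]  -> 2 point(s)
  x = 13: RHS = 16, y in [4, 13]  -> 2 point(s)
  x = 16: RHS = 13, y in [8, 9]  -> 2 point(s)
Affine points: 14. Add the point at infinity: total = 15.

#E(F_17) = 15


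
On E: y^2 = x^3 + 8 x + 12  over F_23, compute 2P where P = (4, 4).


Doubling: s = (3 x1^2 + a) / (2 y1)
s = (3*4^2 + 8) / (2*4) mod 23 = 7
x3 = s^2 - 2 x1 mod 23 = 7^2 - 2*4 = 18
y3 = s (x1 - x3) - y1 mod 23 = 7 * (4 - 18) - 4 = 13

2P = (18, 13)


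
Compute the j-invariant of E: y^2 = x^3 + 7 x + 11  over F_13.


Delta = -16(4 a^3 + 27 b^2) mod 13 = 6
-1728 * (4 a)^3 = -1728 * (4*7)^3 mod 13 = 8
j = 8 * 6^(-1) mod 13 = 10

j = 10 (mod 13)


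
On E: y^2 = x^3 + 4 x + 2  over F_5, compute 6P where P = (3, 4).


k = 6 = 110_2 (binary, LSB first: 011)
Double-and-add from P = (3, 4):
  bit 0 = 0: acc unchanged = O
  bit 1 = 1: acc = O + (3, 1) = (3, 1)
  bit 2 = 1: acc = (3, 1) + (3, 4) = O

6P = O


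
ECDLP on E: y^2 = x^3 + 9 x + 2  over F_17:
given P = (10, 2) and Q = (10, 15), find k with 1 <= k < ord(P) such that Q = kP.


Enumerate multiples of P until we hit Q = (10, 15):
  1P = (10, 2)
  2P = (5, 6)
  3P = (4, 0)
  4P = (5, 11)
  5P = (10, 15)
Match found at i = 5.

k = 5


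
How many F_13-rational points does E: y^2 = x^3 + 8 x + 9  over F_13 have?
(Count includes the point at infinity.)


For each x in F_13, count y with y^2 = x^3 + 8 x + 9 mod 13:
  x = 0: RHS = 9, y in [3, 10]  -> 2 point(s)
  x = 4: RHS = 1, y in [1, 12]  -> 2 point(s)
  x = 6: RHS = 0, y in [0]  -> 1 point(s)
  x = 8: RHS = 0, y in [0]  -> 1 point(s)
  x = 9: RHS = 4, y in [2, 11]  -> 2 point(s)
  x = 10: RHS = 10, y in [6, 7]  -> 2 point(s)
  x = 12: RHS = 0, y in [0]  -> 1 point(s)
Affine points: 11. Add the point at infinity: total = 12.

#E(F_13) = 12


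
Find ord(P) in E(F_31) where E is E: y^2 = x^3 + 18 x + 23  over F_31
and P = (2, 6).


Compute successive multiples of P until we hit O:
  1P = (2, 6)
  2P = (10, 5)
  3P = (4, 2)
  4P = (29, 17)
  5P = (25, 3)
  6P = (24, 9)
  7P = (12, 18)
  8P = (11, 8)
  ... (continuing to 38P)
  38P = O

ord(P) = 38


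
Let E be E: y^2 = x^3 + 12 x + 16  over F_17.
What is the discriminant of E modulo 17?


4 a^3 + 27 b^2 = 4*12^3 + 27*16^2 = 6912 + 6912 = 13824
Delta = -16 * (13824) = -221184
Delta mod 17 = 3

Delta = 3 (mod 17)


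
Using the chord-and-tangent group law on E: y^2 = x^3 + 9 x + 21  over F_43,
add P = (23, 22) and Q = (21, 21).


P != Q, so use the chord formula.
s = (y2 - y1) / (x2 - x1) = (42) / (41) mod 43 = 22
x3 = s^2 - x1 - x2 mod 43 = 22^2 - 23 - 21 = 10
y3 = s (x1 - x3) - y1 mod 43 = 22 * (23 - 10) - 22 = 6

P + Q = (10, 6)


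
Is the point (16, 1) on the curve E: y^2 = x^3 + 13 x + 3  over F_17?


Check whether y^2 = x^3 + 13 x + 3 (mod 17) for (x, y) = (16, 1).
LHS: y^2 = 1^2 mod 17 = 1
RHS: x^3 + 13 x + 3 = 16^3 + 13*16 + 3 mod 17 = 6
LHS != RHS

No, not on the curve
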